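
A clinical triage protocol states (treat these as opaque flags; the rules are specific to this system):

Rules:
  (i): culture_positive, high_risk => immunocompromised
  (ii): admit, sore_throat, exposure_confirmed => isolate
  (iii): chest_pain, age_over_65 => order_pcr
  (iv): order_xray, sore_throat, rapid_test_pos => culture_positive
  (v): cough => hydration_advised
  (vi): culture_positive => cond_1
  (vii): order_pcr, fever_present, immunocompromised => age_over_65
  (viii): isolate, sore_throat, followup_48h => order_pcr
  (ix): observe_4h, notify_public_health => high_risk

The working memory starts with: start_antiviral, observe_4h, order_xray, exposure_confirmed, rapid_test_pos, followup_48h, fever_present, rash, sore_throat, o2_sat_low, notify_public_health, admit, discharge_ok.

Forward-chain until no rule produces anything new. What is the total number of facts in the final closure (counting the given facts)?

20

Round 1 fires (ii), (iv), (ix), giving isolate, culture_positive, high_risk.
Round 2 fires (i), (vi), (viii), giving immunocompromised, cond_1, order_pcr.
Round 3 fires (vii), giving age_over_65.
Closure: {admit, age_over_65, cond_1, culture_positive, discharge_ok, exposure_confirmed, fever_present, followup_48h, high_risk, immunocompromised, isolate, notify_public_health, o2_sat_low, observe_4h, order_pcr, order_xray, rapid_test_pos, rash, sore_throat, start_antiviral} — 20 facts.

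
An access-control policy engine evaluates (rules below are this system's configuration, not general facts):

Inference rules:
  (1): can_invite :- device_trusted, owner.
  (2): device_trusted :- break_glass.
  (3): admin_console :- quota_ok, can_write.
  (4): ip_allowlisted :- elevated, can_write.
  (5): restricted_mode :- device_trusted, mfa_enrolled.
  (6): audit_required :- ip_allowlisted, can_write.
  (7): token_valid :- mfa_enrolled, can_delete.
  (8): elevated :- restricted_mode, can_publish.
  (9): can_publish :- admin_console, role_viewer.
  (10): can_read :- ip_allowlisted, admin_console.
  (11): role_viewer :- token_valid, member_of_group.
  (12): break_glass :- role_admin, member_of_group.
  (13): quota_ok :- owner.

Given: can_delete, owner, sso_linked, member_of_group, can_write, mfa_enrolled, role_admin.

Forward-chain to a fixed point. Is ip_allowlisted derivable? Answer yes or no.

Round 1 — (7), (12), (13), derive token_valid, break_glass, quota_ok.
Round 2 — (2), (3), (11), derive device_trusted, admin_console, role_viewer.
Round 3 — (1), (5), (9), derive can_invite, restricted_mode, can_publish.
Round 4 — (8), derive elevated.
Round 5 — (4), derive ip_allowlisted.
Round 6 — (6), (10), derive audit_required, can_read.
ip_allowlisted appears in round 5, so it is derivable.

yes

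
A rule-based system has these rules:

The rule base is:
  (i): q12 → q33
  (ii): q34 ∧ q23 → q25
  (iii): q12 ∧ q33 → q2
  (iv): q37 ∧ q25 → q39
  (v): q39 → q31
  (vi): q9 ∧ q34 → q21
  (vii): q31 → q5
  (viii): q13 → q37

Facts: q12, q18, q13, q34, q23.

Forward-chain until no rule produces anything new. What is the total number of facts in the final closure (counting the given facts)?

12

Round 1 fires (i), (ii), (viii), giving q33, q25, q37.
Round 2 fires (iii), (iv), giving q2, q39.
Round 3 fires (v), giving q31.
Round 4 fires (vii), giving q5.
Closure: {q12, q13, q18, q2, q23, q25, q31, q33, q34, q37, q39, q5} — 12 facts.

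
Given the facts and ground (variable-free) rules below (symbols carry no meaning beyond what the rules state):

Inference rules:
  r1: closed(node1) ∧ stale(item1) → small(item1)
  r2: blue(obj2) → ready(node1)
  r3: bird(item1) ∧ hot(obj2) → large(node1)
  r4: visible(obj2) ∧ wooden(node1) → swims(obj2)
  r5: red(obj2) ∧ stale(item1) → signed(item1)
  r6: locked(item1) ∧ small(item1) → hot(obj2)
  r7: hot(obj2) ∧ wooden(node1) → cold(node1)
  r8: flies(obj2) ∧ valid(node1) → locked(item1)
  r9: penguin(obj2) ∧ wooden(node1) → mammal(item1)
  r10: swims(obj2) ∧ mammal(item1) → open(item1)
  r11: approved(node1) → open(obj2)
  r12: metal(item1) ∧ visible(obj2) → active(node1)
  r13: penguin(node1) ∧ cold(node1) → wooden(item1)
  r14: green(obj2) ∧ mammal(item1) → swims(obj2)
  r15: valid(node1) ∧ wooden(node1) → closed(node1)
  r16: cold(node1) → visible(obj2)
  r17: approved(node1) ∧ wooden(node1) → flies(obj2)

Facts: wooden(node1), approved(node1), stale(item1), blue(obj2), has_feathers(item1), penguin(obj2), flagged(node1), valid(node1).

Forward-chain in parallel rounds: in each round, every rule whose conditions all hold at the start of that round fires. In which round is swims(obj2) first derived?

Round 1: r2 [blue(obj2) → ready(node1)]; r9 [penguin(obj2) ∧ wooden(node1) → mammal(item1)]; r11 [approved(node1) → open(obj2)]; r15 [valid(node1) ∧ wooden(node1) → closed(node1)]; r17 [approved(node1) ∧ wooden(node1) → flies(obj2)]. New: ready(node1), mammal(item1), open(obj2), closed(node1), flies(obj2).
Round 2: r1 [closed(node1) ∧ stale(item1) → small(item1)]; r8 [flies(obj2) ∧ valid(node1) → locked(item1)]. New: small(item1), locked(item1).
Round 3: r6 [locked(item1) ∧ small(item1) → hot(obj2)]. New: hot(obj2).
Round 4: r7 [hot(obj2) ∧ wooden(node1) → cold(node1)]. New: cold(node1).
Round 5: r16 [cold(node1) → visible(obj2)]. New: visible(obj2).
Round 6: r4 [visible(obj2) ∧ wooden(node1) → swims(obj2)]. New: swims(obj2).
swims(obj2) first appears in round 6.

6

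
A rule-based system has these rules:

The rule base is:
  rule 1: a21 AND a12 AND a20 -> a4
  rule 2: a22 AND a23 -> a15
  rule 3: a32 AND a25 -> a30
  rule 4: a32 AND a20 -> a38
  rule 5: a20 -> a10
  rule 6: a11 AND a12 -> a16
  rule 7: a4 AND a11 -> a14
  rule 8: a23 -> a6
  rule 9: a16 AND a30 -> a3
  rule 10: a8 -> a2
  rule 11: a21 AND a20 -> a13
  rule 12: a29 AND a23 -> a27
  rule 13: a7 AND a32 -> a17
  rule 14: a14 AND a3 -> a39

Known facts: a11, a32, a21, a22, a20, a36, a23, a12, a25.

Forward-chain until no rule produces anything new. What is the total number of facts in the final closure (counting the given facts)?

[1] rule 1 [a21 AND a12 AND a20 -> a4]; rule 2 [a22 AND a23 -> a15]; rule 3 [a32 AND a25 -> a30]; rule 4 [a32 AND a20 -> a38]; rule 5 [a20 -> a10]; rule 6 [a11 AND a12 -> a16]; rule 8 [a23 -> a6]; rule 11 [a21 AND a20 -> a13]. ⇒ new: a4, a15, a30, a38, a10, a16, a6, a13.
[2] rule 7 [a4 AND a11 -> a14]; rule 9 [a16 AND a30 -> a3]. ⇒ new: a14, a3.
[3] rule 14 [a14 AND a3 -> a39]. ⇒ new: a39.
Closure: {a10, a11, a12, a13, a14, a15, a16, a20, a21, a22, a23, a25, a3, a30, a32, a36, a38, a39, a4, a6} — 20 facts.

20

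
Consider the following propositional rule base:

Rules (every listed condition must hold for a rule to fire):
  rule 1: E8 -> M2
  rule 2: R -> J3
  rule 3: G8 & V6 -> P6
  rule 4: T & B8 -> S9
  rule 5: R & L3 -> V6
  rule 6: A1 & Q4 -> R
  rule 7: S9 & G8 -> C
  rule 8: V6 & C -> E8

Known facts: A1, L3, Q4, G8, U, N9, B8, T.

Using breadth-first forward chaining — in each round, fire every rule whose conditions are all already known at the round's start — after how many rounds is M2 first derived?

[1] rule 4 [T & B8 -> S9]; rule 6 [A1 & Q4 -> R]. ⇒ new: S9, R.
[2] rule 2 [R -> J3]; rule 5 [R & L3 -> V6]; rule 7 [S9 & G8 -> C]. ⇒ new: J3, V6, C.
[3] rule 3 [G8 & V6 -> P6]; rule 8 [V6 & C -> E8]. ⇒ new: P6, E8.
[4] rule 1 [E8 -> M2]. ⇒ new: M2.
M2 first appears in round 4.

4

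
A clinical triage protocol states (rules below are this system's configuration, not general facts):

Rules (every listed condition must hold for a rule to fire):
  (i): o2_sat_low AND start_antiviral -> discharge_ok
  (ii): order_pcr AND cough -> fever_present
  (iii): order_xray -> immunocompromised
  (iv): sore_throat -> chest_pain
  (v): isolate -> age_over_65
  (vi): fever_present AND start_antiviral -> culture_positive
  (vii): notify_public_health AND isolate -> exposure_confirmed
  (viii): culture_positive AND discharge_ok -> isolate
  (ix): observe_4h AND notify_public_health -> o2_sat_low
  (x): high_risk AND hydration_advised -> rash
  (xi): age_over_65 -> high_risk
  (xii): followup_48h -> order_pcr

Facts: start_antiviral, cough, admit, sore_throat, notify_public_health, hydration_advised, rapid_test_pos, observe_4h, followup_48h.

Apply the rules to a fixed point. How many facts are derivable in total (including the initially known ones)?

20

Round 1: (iv) [sore_throat -> chest_pain]; (ix) [observe_4h AND notify_public_health -> o2_sat_low]; (xii) [followup_48h -> order_pcr]. Adds chest_pain, o2_sat_low, order_pcr.
Round 2: (i) [o2_sat_low AND start_antiviral -> discharge_ok]; (ii) [order_pcr AND cough -> fever_present]. Adds discharge_ok, fever_present.
Round 3: (vi) [fever_present AND start_antiviral -> culture_positive]. Adds culture_positive.
Round 4: (viii) [culture_positive AND discharge_ok -> isolate]. Adds isolate.
Round 5: (v) [isolate -> age_over_65]; (vii) [notify_public_health AND isolate -> exposure_confirmed]. Adds age_over_65, exposure_confirmed.
Round 6: (xi) [age_over_65 -> high_risk]. Adds high_risk.
Round 7: (x) [high_risk AND hydration_advised -> rash]. Adds rash.
Closure: {admit, age_over_65, chest_pain, cough, culture_positive, discharge_ok, exposure_confirmed, fever_present, followup_48h, high_risk, hydration_advised, isolate, notify_public_health, o2_sat_low, observe_4h, order_pcr, rapid_test_pos, rash, sore_throat, start_antiviral} — 20 facts.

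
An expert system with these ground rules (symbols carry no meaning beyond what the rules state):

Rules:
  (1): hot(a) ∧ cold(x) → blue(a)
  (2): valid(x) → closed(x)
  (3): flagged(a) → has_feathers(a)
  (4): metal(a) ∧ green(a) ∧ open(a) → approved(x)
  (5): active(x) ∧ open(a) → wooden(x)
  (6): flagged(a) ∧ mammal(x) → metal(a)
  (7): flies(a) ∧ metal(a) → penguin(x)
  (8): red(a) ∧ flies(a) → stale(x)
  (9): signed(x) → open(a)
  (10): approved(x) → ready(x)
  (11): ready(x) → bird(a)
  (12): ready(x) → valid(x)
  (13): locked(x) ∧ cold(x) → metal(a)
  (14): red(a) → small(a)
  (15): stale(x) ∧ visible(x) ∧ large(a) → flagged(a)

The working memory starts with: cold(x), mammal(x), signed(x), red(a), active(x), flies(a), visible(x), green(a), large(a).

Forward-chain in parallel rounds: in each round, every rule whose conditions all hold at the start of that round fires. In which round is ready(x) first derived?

5

Round 1 — (8), (9), (14), derive stale(x), open(a), small(a).
Round 2 — (5), (15), derive wooden(x), flagged(a).
Round 3 — (3), (6), derive has_feathers(a), metal(a).
Round 4 — (4), (7), derive approved(x), penguin(x).
Round 5 — (10), derive ready(x).
ready(x) first appears in round 5.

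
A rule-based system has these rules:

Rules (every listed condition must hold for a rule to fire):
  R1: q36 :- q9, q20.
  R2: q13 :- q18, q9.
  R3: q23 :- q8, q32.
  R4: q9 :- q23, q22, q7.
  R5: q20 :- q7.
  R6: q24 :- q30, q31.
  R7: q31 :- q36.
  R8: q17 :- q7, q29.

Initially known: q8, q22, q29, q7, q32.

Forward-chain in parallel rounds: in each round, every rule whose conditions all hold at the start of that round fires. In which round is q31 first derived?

4

Round 1: R3 [q23 :- q8, q32.]; R5 [q20 :- q7.]; R8 [q17 :- q7, q29.]. Adds q23, q20, q17.
Round 2: R4 [q9 :- q23, q22, q7.]. Adds q9.
Round 3: R1 [q36 :- q9, q20.]. Adds q36.
Round 4: R7 [q31 :- q36.]. Adds q31.
q31 first appears in round 4.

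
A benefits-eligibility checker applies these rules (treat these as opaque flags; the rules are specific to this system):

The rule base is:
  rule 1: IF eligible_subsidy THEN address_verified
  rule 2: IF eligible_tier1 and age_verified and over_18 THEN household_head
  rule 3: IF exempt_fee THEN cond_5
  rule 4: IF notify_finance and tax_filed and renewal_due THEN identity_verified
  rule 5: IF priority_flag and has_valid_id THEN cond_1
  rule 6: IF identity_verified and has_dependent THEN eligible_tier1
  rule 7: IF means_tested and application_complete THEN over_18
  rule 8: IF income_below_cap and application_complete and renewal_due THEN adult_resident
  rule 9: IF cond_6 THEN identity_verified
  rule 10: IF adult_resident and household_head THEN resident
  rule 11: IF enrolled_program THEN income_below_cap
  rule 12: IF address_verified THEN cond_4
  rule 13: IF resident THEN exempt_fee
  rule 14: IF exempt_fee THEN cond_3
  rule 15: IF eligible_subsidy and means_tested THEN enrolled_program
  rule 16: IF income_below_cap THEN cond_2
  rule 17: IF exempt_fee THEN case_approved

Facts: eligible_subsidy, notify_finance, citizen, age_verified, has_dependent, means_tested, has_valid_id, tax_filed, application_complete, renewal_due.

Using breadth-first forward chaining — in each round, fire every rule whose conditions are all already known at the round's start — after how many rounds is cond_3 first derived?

Round 1: rule 1 [IF eligible_subsidy THEN address_verified]; rule 4 [IF notify_finance and tax_filed and renewal_due THEN identity_verified]; rule 7 [IF means_tested and application_complete THEN over_18]; rule 15 [IF eligible_subsidy and means_tested THEN enrolled_program]. Adds address_verified, identity_verified, over_18, enrolled_program.
Round 2: rule 6 [IF identity_verified and has_dependent THEN eligible_tier1]; rule 11 [IF enrolled_program THEN income_below_cap]; rule 12 [IF address_verified THEN cond_4]. Adds eligible_tier1, income_below_cap, cond_4.
Round 3: rule 2 [IF eligible_tier1 and age_verified and over_18 THEN household_head]; rule 8 [IF income_below_cap and application_complete and renewal_due THEN adult_resident]; rule 16 [IF income_below_cap THEN cond_2]. Adds household_head, adult_resident, cond_2.
Round 4: rule 10 [IF adult_resident and household_head THEN resident]. Adds resident.
Round 5: rule 13 [IF resident THEN exempt_fee]. Adds exempt_fee.
Round 6: rule 3 [IF exempt_fee THEN cond_5]; rule 14 [IF exempt_fee THEN cond_3]; rule 17 [IF exempt_fee THEN case_approved]. Adds cond_5, cond_3, case_approved.
cond_3 first appears in round 6.

6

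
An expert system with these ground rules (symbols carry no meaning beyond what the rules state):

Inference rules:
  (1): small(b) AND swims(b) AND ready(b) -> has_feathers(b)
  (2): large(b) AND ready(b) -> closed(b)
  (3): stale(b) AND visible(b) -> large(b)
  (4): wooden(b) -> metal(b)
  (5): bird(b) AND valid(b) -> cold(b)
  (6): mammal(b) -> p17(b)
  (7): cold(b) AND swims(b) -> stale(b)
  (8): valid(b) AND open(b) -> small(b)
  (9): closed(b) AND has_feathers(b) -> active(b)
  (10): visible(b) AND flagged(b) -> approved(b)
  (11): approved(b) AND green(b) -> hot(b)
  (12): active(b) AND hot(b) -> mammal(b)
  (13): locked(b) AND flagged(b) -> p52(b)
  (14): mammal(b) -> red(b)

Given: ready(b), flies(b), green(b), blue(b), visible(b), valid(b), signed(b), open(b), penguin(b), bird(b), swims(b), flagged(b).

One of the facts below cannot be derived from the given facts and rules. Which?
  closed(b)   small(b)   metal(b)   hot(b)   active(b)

Round 1 fires (5), (8), (10), giving cold(b), small(b), approved(b).
Round 2 fires (1), (7), (11), giving has_feathers(b), stale(b), hot(b).
Round 3 fires (3), giving large(b).
Round 4 fires (2), giving closed(b).
Round 5 fires (9), giving active(b).
Round 6 fires (12), giving mammal(b).
Round 7 fires (6), (14), giving p17(b), red(b).
Derived: active(b) (round 5), hot(b) (round 2), closed(b) (round 4), small(b) (round 1). metal(b) never appears in any round.

metal(b)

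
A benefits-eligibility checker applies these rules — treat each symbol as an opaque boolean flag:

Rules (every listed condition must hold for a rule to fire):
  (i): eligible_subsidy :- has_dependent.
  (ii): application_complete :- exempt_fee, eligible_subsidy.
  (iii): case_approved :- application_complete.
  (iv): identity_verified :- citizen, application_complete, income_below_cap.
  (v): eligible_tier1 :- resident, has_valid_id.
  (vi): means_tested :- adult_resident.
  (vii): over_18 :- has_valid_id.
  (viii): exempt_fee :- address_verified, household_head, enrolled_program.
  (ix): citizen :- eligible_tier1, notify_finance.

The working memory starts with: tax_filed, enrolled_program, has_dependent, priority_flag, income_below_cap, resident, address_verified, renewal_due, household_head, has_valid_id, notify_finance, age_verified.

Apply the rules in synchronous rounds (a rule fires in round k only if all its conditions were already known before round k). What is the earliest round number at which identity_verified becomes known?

3

[1] (i) [eligible_subsidy :- has_dependent.]; (v) [eligible_tier1 :- resident, has_valid_id.]; (vii) [over_18 :- has_valid_id.]; (viii) [exempt_fee :- address_verified, household_head, enrolled_program.]. ⇒ new: eligible_subsidy, eligible_tier1, over_18, exempt_fee.
[2] (ii) [application_complete :- exempt_fee, eligible_subsidy.]; (ix) [citizen :- eligible_tier1, notify_finance.]. ⇒ new: application_complete, citizen.
[3] (iii) [case_approved :- application_complete.]; (iv) [identity_verified :- citizen, application_complete, income_below_cap.]. ⇒ new: case_approved, identity_verified.
identity_verified first appears in round 3.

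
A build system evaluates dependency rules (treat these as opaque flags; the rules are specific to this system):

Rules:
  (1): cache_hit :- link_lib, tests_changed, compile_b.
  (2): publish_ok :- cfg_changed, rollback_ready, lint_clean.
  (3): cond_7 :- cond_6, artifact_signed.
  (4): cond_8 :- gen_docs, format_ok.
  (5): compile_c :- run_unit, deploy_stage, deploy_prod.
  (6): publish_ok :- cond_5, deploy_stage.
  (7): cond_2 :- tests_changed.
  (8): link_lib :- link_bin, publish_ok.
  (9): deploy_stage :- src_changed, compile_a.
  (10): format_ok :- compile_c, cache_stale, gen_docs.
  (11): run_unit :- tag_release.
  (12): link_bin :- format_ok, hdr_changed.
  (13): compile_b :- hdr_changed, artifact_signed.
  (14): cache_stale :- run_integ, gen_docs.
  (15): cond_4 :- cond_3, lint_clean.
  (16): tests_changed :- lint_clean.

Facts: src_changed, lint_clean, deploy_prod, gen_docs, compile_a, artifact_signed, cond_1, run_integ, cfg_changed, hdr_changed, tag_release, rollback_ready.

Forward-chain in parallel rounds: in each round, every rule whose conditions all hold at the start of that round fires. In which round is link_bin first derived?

Round 1: (2) [publish_ok :- cfg_changed, rollback_ready, lint_clean.]; (9) [deploy_stage :- src_changed, compile_a.]; (11) [run_unit :- tag_release.]; (13) [compile_b :- hdr_changed, artifact_signed.]; (14) [cache_stale :- run_integ, gen_docs.]; (16) [tests_changed :- lint_clean.]. Adds publish_ok, deploy_stage, run_unit, compile_b, cache_stale, tests_changed.
Round 2: (5) [compile_c :- run_unit, deploy_stage, deploy_prod.]; (7) [cond_2 :- tests_changed.]. Adds compile_c, cond_2.
Round 3: (10) [format_ok :- compile_c, cache_stale, gen_docs.]. Adds format_ok.
Round 4: (4) [cond_8 :- gen_docs, format_ok.]; (12) [link_bin :- format_ok, hdr_changed.]. Adds cond_8, link_bin.
link_bin first appears in round 4.

4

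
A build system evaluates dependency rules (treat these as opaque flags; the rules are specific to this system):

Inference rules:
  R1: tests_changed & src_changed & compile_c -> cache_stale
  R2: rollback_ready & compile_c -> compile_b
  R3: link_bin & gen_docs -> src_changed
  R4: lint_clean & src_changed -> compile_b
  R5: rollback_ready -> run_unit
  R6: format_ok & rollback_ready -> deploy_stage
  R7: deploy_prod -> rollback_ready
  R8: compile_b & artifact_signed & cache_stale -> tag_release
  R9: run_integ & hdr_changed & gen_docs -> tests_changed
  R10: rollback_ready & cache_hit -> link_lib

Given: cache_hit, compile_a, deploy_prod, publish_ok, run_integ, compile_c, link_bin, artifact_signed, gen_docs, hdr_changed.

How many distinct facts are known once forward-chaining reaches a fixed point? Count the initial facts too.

Round 1 fires R3, R7, R9, giving src_changed, rollback_ready, tests_changed.
Round 2 fires R1, R2, R5, R10, giving cache_stale, compile_b, run_unit, link_lib.
Round 3 fires R8, giving tag_release.
Closure: {artifact_signed, cache_hit, cache_stale, compile_a, compile_b, compile_c, deploy_prod, gen_docs, hdr_changed, link_bin, link_lib, publish_ok, rollback_ready, run_integ, run_unit, src_changed, tag_release, tests_changed} — 18 facts.

18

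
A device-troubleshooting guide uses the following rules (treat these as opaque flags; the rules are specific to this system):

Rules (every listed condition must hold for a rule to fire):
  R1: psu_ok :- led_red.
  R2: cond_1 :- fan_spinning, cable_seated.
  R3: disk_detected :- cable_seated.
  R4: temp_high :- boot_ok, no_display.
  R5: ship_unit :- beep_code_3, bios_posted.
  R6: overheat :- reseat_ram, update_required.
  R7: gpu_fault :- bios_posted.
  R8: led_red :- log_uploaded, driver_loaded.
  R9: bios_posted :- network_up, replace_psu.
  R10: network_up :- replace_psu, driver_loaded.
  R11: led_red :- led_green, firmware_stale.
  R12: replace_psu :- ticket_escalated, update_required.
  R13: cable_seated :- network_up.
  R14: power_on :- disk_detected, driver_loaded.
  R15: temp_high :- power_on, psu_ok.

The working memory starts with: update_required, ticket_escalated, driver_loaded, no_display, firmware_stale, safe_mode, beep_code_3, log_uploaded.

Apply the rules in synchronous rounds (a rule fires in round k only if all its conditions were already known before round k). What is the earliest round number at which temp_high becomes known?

Round 1: R8 [led_red :- log_uploaded, driver_loaded.]; R12 [replace_psu :- ticket_escalated, update_required.]. New: led_red, replace_psu.
Round 2: R1 [psu_ok :- led_red.]; R10 [network_up :- replace_psu, driver_loaded.]. New: psu_ok, network_up.
Round 3: R9 [bios_posted :- network_up, replace_psu.]; R13 [cable_seated :- network_up.]. New: bios_posted, cable_seated.
Round 4: R3 [disk_detected :- cable_seated.]; R5 [ship_unit :- beep_code_3, bios_posted.]; R7 [gpu_fault :- bios_posted.]. New: disk_detected, ship_unit, gpu_fault.
Round 5: R14 [power_on :- disk_detected, driver_loaded.]. New: power_on.
Round 6: R15 [temp_high :- power_on, psu_ok.]. New: temp_high.
temp_high first appears in round 6.

6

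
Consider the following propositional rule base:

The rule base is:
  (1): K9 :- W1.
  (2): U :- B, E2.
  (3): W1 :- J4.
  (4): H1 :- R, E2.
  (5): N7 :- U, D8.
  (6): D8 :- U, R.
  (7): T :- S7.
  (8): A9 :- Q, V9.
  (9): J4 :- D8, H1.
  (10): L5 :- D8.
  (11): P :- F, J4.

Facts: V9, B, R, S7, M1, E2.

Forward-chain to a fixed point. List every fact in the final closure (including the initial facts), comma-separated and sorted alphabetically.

B, D8, E2, H1, J4, K9, L5, M1, N7, R, S7, T, U, V9, W1

Round 1 fires (2), (4), (7), giving U, H1, T.
Round 2 fires (6), giving D8.
Round 3 fires (5), (9), (10), giving N7, J4, L5.
Round 4 fires (3), giving W1.
Round 5 fires (1), giving K9.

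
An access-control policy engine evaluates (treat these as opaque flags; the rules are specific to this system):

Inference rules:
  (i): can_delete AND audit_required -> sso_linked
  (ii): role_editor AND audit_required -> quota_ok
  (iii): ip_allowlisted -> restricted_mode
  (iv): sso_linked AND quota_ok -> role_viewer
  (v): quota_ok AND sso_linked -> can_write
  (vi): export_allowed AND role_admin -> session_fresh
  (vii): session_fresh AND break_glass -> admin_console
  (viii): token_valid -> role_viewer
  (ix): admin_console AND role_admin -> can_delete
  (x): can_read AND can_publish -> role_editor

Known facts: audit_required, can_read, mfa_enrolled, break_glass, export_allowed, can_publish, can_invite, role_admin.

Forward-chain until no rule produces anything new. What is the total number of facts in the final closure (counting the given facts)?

Round 1 fires (vi), (x), giving session_fresh, role_editor.
Round 2 fires (ii), (vii), giving quota_ok, admin_console.
Round 3 fires (ix), giving can_delete.
Round 4 fires (i), giving sso_linked.
Round 5 fires (iv), (v), giving role_viewer, can_write.
Closure: {admin_console, audit_required, break_glass, can_delete, can_invite, can_publish, can_read, can_write, export_allowed, mfa_enrolled, quota_ok, role_admin, role_editor, role_viewer, session_fresh, sso_linked} — 16 facts.

16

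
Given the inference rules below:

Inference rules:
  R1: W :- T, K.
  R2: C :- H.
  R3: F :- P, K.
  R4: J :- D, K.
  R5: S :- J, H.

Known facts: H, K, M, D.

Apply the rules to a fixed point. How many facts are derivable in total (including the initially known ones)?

Round 1: R2 [C :- H.]; R4 [J :- D, K.]. Adds C, J.
Round 2: R5 [S :- J, H.]. Adds S.
Closure: {C, D, H, J, K, M, S} — 7 facts.

7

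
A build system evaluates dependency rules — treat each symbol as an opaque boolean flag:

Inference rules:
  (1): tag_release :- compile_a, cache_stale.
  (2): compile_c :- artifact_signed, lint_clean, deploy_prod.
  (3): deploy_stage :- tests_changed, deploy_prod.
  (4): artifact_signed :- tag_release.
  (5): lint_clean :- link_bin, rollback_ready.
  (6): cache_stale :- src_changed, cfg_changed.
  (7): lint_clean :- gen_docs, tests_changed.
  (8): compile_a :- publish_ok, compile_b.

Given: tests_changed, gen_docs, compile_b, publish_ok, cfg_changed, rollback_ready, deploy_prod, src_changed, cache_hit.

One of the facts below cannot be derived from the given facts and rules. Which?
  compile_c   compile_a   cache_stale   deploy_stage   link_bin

link_bin

Round 1: (3) [deploy_stage :- tests_changed, deploy_prod.]; (6) [cache_stale :- src_changed, cfg_changed.]; (7) [lint_clean :- gen_docs, tests_changed.]; (8) [compile_a :- publish_ok, compile_b.]. Adds deploy_stage, cache_stale, lint_clean, compile_a.
Round 2: (1) [tag_release :- compile_a, cache_stale.]. Adds tag_release.
Round 3: (4) [artifact_signed :- tag_release.]. Adds artifact_signed.
Round 4: (2) [compile_c :- artifact_signed, lint_clean, deploy_prod.]. Adds compile_c.
Derived: deploy_stage (round 1), compile_c (round 4), compile_a (round 1), cache_stale (round 1). link_bin never appears in any round.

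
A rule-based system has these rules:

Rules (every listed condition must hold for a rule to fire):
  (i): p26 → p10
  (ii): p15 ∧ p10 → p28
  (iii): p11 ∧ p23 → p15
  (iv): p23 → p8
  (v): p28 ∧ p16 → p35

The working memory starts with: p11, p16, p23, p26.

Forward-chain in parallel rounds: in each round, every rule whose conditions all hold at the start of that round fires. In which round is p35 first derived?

Round 1 fires (i), (iii), (iv), giving p10, p15, p8.
Round 2 fires (ii), giving p28.
Round 3 fires (v), giving p35.
p35 first appears in round 3.

3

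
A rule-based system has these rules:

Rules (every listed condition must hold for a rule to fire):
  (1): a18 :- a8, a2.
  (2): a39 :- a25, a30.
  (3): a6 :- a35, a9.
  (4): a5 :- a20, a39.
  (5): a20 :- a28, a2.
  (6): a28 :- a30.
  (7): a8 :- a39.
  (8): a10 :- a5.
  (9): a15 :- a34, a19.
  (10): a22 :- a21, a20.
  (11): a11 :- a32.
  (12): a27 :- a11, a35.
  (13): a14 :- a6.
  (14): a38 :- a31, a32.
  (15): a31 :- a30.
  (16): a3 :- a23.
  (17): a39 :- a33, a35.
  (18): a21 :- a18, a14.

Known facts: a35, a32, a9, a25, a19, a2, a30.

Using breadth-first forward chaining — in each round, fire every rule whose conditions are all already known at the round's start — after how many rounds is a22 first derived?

5

Round 1: (2) [a39 :- a25, a30.]; (3) [a6 :- a35, a9.]; (6) [a28 :- a30.]; (11) [a11 :- a32.]; (15) [a31 :- a30.]. New: a39, a6, a28, a11, a31.
Round 2: (5) [a20 :- a28, a2.]; (7) [a8 :- a39.]; (12) [a27 :- a11, a35.]; (13) [a14 :- a6.]; (14) [a38 :- a31, a32.]. New: a20, a8, a27, a14, a38.
Round 3: (1) [a18 :- a8, a2.]; (4) [a5 :- a20, a39.]. New: a18, a5.
Round 4: (8) [a10 :- a5.]; (18) [a21 :- a18, a14.]. New: a10, a21.
Round 5: (10) [a22 :- a21, a20.]. New: a22.
a22 first appears in round 5.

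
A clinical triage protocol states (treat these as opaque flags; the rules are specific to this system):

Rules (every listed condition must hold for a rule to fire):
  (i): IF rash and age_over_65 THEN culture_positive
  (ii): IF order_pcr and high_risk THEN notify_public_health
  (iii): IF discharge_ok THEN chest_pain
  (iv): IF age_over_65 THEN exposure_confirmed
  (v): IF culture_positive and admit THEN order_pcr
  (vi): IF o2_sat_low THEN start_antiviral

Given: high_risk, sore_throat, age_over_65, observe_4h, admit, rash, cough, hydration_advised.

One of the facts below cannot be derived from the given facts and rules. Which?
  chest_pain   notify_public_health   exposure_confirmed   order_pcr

chest_pain

Round 1 fires (i), (iv), giving culture_positive, exposure_confirmed.
Round 2 fires (v), giving order_pcr.
Round 3 fires (ii), giving notify_public_health.
Derived: notify_public_health (round 3), order_pcr (round 2), exposure_confirmed (round 1). chest_pain never appears in any round.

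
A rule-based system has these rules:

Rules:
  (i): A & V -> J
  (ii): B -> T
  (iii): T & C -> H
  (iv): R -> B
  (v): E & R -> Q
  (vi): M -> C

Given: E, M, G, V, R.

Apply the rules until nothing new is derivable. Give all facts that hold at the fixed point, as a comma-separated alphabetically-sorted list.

B, C, E, G, H, M, Q, R, T, V

Round 1: (iv) [R -> B]; (v) [E & R -> Q]; (vi) [M -> C]. New: B, Q, C.
Round 2: (ii) [B -> T]. New: T.
Round 3: (iii) [T & C -> H]. New: H.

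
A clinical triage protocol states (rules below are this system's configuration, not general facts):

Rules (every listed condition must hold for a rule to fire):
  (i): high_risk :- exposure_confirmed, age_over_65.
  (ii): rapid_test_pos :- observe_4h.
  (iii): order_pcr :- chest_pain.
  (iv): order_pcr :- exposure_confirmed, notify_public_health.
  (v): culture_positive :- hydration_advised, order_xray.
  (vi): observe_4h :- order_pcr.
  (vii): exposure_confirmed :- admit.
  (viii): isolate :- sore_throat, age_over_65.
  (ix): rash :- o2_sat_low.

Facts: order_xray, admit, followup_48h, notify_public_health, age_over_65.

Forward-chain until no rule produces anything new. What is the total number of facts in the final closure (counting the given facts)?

Round 1: (vii) [exposure_confirmed :- admit.]. New: exposure_confirmed.
Round 2: (i) [high_risk :- exposure_confirmed, age_over_65.]; (iv) [order_pcr :- exposure_confirmed, notify_public_health.]. New: high_risk, order_pcr.
Round 3: (vi) [observe_4h :- order_pcr.]. New: observe_4h.
Round 4: (ii) [rapid_test_pos :- observe_4h.]. New: rapid_test_pos.
Closure: {admit, age_over_65, exposure_confirmed, followup_48h, high_risk, notify_public_health, observe_4h, order_pcr, order_xray, rapid_test_pos} — 10 facts.

10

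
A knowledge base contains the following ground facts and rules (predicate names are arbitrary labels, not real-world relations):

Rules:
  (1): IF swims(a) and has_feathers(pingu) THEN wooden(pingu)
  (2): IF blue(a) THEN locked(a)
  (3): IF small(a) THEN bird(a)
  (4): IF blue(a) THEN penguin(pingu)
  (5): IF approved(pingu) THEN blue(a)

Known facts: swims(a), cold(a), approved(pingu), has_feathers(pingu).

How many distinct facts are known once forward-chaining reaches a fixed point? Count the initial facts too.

8

Round 1 fires (1), (5), giving wooden(pingu), blue(a).
Round 2 fires (2), (4), giving locked(a), penguin(pingu).
Closure: {approved(pingu), blue(a), cold(a), has_feathers(pingu), locked(a), penguin(pingu), swims(a), wooden(pingu)} — 8 facts.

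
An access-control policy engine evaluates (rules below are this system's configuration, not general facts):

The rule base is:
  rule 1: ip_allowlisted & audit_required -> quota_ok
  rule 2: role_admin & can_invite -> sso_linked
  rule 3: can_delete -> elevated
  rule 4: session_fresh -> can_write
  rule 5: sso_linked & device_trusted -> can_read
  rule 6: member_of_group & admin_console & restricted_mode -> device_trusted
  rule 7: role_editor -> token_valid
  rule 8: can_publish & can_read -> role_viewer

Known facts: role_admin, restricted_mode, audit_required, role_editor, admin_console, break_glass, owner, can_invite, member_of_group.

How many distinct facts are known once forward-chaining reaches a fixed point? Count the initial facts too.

13

Round 1 — rule 2, rule 6, rule 7, derive sso_linked, device_trusted, token_valid.
Round 2 — rule 5, derive can_read.
Closure: {admin_console, audit_required, break_glass, can_invite, can_read, device_trusted, member_of_group, owner, restricted_mode, role_admin, role_editor, sso_linked, token_valid} — 13 facts.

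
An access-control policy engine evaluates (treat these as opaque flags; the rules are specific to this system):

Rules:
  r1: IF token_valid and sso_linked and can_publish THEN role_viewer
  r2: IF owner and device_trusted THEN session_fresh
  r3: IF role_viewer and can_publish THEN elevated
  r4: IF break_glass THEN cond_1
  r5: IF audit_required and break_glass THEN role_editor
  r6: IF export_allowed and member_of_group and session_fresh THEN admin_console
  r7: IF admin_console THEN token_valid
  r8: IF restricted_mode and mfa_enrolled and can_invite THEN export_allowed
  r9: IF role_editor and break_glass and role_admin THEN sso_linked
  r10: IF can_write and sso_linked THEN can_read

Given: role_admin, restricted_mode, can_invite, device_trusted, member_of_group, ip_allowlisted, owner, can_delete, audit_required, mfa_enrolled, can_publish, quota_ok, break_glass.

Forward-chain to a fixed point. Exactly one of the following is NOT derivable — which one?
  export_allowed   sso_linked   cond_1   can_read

can_read

Round 1 — r2, r4, r5, r8, derive session_fresh, cond_1, role_editor, export_allowed.
Round 2 — r6, r9, derive admin_console, sso_linked.
Round 3 — r7, derive token_valid.
Round 4 — r1, derive role_viewer.
Round 5 — r3, derive elevated.
Derived: sso_linked (round 2), cond_1 (round 1), export_allowed (round 1). can_read never appears in any round.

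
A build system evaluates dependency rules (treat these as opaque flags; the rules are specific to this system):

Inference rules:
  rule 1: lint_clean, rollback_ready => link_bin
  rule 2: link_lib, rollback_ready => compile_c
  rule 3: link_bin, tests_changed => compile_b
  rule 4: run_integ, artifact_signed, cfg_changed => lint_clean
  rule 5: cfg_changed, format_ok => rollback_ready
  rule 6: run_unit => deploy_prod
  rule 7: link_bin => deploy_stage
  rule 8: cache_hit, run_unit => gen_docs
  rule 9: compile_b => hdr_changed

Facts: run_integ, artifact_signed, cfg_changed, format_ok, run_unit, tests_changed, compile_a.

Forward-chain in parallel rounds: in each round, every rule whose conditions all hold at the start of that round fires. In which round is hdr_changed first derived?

4

[1] rule 4 [run_integ, artifact_signed, cfg_changed => lint_clean]; rule 5 [cfg_changed, format_ok => rollback_ready]; rule 6 [run_unit => deploy_prod]. ⇒ new: lint_clean, rollback_ready, deploy_prod.
[2] rule 1 [lint_clean, rollback_ready => link_bin]. ⇒ new: link_bin.
[3] rule 3 [link_bin, tests_changed => compile_b]; rule 7 [link_bin => deploy_stage]. ⇒ new: compile_b, deploy_stage.
[4] rule 9 [compile_b => hdr_changed]. ⇒ new: hdr_changed.
hdr_changed first appears in round 4.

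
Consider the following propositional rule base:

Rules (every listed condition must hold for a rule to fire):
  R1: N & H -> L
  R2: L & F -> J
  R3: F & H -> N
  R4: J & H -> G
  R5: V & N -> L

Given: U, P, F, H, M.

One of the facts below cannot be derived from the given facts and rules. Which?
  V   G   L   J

Round 1: R3 [F & H -> N]. Adds N.
Round 2: R1 [N & H -> L]. Adds L.
Round 3: R2 [L & F -> J]. Adds J.
Round 4: R4 [J & H -> G]. Adds G.
Derived: L (round 2), J (round 3), G (round 4). V never appears in any round.

V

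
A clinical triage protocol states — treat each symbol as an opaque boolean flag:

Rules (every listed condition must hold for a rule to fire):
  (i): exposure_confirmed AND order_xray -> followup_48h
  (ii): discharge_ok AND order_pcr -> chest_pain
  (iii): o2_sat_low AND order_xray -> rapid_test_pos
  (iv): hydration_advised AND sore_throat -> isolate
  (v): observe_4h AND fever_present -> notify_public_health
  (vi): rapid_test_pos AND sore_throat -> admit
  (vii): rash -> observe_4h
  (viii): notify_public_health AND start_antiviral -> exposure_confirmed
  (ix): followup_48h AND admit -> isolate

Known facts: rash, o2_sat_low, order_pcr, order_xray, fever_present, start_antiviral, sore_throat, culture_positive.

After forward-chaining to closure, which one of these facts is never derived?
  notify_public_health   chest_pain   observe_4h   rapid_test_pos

Round 1 — (iii), (vii), derive rapid_test_pos, observe_4h.
Round 2 — (v), (vi), derive notify_public_health, admit.
Round 3 — (viii), derive exposure_confirmed.
Round 4 — (i), derive followup_48h.
Round 5 — (ix), derive isolate.
Derived: notify_public_health (round 2), observe_4h (round 1), rapid_test_pos (round 1). chest_pain never appears in any round.

chest_pain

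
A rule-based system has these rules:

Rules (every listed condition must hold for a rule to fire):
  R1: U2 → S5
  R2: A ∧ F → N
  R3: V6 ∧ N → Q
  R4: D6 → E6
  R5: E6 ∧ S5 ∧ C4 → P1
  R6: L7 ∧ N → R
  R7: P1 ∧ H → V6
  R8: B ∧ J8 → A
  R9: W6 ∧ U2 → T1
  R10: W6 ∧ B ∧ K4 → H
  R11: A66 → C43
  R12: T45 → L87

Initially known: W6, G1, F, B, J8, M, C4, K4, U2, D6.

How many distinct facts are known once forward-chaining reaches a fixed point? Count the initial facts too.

19

Round 1: R1 [U2 → S5]; R4 [D6 → E6]; R8 [B ∧ J8 → A]; R9 [W6 ∧ U2 → T1]; R10 [W6 ∧ B ∧ K4 → H]. Adds S5, E6, A, T1, H.
Round 2: R2 [A ∧ F → N]; R5 [E6 ∧ S5 ∧ C4 → P1]. Adds N, P1.
Round 3: R7 [P1 ∧ H → V6]. Adds V6.
Round 4: R3 [V6 ∧ N → Q]. Adds Q.
Closure: {A, B, C4, D6, E6, F, G1, H, J8, K4, M, N, P1, Q, S5, T1, U2, V6, W6} — 19 facts.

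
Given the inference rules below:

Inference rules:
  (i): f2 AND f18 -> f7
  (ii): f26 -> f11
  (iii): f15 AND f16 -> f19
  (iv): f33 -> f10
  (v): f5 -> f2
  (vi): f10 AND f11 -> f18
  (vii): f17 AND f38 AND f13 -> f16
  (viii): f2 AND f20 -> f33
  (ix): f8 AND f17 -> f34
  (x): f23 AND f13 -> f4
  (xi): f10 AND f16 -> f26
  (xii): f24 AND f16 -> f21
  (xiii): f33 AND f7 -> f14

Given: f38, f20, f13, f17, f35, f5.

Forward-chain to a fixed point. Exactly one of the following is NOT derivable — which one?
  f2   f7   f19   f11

f19

Round 1: (v) [f5 -> f2]; (vii) [f17 AND f38 AND f13 -> f16]. New: f2, f16.
Round 2: (viii) [f2 AND f20 -> f33]. New: f33.
Round 3: (iv) [f33 -> f10]. New: f10.
Round 4: (xi) [f10 AND f16 -> f26]. New: f26.
Round 5: (ii) [f26 -> f11]. New: f11.
Round 6: (vi) [f10 AND f11 -> f18]. New: f18.
Round 7: (i) [f2 AND f18 -> f7]. New: f7.
Round 8: (xiii) [f33 AND f7 -> f14]. New: f14.
Derived: f2 (round 1), f11 (round 5), f7 (round 7). f19 never appears in any round.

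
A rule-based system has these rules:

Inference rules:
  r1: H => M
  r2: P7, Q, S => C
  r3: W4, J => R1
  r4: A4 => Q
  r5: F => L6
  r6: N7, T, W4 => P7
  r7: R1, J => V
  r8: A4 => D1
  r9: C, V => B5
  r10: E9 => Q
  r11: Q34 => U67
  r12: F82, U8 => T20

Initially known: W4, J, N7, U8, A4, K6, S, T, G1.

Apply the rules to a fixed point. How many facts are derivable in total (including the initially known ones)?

[1] r3 [W4, J => R1]; r4 [A4 => Q]; r6 [N7, T, W4 => P7]; r8 [A4 => D1]. ⇒ new: R1, Q, P7, D1.
[2] r2 [P7, Q, S => C]; r7 [R1, J => V]. ⇒ new: C, V.
[3] r9 [C, V => B5]. ⇒ new: B5.
Closure: {A4, B5, C, D1, G1, J, K6, N7, P7, Q, R1, S, T, U8, V, W4} — 16 facts.

16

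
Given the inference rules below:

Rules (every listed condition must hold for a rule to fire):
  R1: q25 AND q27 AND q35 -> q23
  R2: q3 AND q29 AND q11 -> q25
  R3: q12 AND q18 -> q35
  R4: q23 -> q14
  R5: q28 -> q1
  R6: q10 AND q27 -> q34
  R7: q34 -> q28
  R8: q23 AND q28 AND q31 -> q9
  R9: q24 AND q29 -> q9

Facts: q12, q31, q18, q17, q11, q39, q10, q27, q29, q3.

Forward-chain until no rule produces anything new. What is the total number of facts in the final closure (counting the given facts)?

18

[1] R2 [q3 AND q29 AND q11 -> q25]; R3 [q12 AND q18 -> q35]; R6 [q10 AND q27 -> q34]. ⇒ new: q25, q35, q34.
[2] R1 [q25 AND q27 AND q35 -> q23]; R7 [q34 -> q28]. ⇒ new: q23, q28.
[3] R4 [q23 -> q14]; R5 [q28 -> q1]; R8 [q23 AND q28 AND q31 -> q9]. ⇒ new: q14, q1, q9.
Closure: {q1, q10, q11, q12, q14, q17, q18, q23, q25, q27, q28, q29, q3, q31, q34, q35, q39, q9} — 18 facts.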